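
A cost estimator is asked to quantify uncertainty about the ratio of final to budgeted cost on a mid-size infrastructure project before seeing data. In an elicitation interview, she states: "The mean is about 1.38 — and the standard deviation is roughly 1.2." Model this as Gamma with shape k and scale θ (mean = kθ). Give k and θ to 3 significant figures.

k ≈ 1.32, θ ≈ 1.04

For Gamma(k, scale θ): mean = kθ, variance = kθ², so CV = 1/√k.
CV = SD/mean = 1.2/1.38 = 0.8696, hence k = 1/CV² = 1.32.
Then θ = mean/k = 1.38/1.32 = 1.04.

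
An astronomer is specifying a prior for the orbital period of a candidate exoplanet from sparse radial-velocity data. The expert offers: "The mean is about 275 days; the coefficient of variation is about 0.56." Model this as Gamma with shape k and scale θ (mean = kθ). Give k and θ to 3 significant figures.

k ≈ 3.19, θ ≈ 86.2

For Gamma(k, scale θ): mean = kθ, variance = kθ², so CV = 1/√k.
CV = 0.56, hence k = 1/CV² = 3.19.
Then θ = mean/k = 275/3.19 = 86.2.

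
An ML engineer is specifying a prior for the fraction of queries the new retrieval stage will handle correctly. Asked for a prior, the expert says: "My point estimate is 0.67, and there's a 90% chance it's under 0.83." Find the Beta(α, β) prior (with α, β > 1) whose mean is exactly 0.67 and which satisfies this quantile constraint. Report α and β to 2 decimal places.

With mean 0.67 fixed, write α = 0.67s, β = 0.33s where s = α+β.
Need P(θ < 0.83) = 0.9 under Beta(0.67s, 0.33s). Normal approximation: (q−m)/√(m(1−m)/s) ≈ z_{0.9} = 1.28, so s ≈ 0.67·0.33·(1.28)²/(0.83−0.67)² = 14.2.
At s = 14.2: P(θ<0.83) ≈ 0.915. Adjusting to match 0.9 gives s ≈ 12.59.
So α = 0.67·12.59 ≈ 8.43, β = 0.33·12.59 ≈ 4.15.

α ≈ 8.43, β ≈ 4.15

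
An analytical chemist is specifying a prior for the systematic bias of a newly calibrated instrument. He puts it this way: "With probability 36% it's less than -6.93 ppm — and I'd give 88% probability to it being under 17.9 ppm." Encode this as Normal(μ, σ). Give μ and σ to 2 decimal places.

μ = -1.13, σ = 16.19

For Normal(μ,σ), the p-quantile is μ + z_p·σ. Here z_{0.36} = -0.3585, z_{0.88} = 1.175.
So -6.93 = μ − 0.3585σ and 17.9 = μ + 1.175σ.
Subtracting: σ = (17.9 − -6.93)/(1.175 − (-0.3585)) = 16.19.
Then μ = -6.93 − (-0.3585)·16.19 = -1.13.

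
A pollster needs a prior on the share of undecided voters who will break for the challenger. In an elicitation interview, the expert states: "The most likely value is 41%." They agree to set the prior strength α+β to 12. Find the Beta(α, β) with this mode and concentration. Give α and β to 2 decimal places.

α = 5.10, β = 6.90

For α,β > 1 the Beta mode is (α−1)/(α+β−2). With α+β = 12, the mode is (α−1)/10.
Set (α−1)/10 = 0.41 → α = 1 + 0.41·10 = 5.10.
β = 12 − α = 6.90.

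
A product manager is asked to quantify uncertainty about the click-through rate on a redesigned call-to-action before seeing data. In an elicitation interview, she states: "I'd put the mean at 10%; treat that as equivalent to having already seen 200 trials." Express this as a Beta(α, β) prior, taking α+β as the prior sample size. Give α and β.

α = 20, β = 180

Under the effective-sample-size interpretation, Beta(α, β) has prior mean α/(α+β) and prior sample size α+β.
So α+β = 200 and α/(α+β) = 0.1, giving α = 0.1·200 = 20 and β = 200 − 20 = 180.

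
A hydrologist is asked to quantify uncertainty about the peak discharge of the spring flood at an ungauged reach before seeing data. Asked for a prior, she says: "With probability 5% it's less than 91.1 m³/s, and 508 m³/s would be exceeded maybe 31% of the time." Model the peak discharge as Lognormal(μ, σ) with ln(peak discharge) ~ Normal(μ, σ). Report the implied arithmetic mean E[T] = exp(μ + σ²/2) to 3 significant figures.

If T ~ Lognormal(μ,σ) then ln T ~ Normal(μ,σ), so the p-quantile of ln T is μ + z_p·σ.
ln(91.1) = 4.512 and ln(508) = 6.23; z_{0.05} = -1.645, z_{0.69} = 0.4959.
σ = (6.23 − 4.512)/(0.4959 − (-1.645)) = 0.803.
μ = 4.512 − (-1.645)·0.803 = 5.832.
E[T] = exp(μ + σ²/2) = exp(5.832 + 0.3222) = 471 m³/s.

E[T] ≈ 471 m³/s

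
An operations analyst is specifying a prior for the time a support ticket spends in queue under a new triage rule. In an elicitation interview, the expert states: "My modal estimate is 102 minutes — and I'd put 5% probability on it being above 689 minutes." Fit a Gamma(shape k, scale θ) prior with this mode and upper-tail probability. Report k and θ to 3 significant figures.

Gamma(k,θ) with k>1 has mode (k−1)θ, so θ = 102/(k−1).
Need P(X < 689) = 0.95 with θ tied to k this way. Start at k = 2, θ = 102: P(X<689) ≈ 0.991.
Too high — lower k to spread out. Iterating converges to k ≈ 1.61.
Then θ = 102/(1.61−1) ≈ 169.

k ≈ 1.61, θ ≈ 169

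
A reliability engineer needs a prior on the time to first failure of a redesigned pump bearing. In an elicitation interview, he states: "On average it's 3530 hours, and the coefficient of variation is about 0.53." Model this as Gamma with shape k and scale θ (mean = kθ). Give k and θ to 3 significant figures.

For Gamma(k, scale θ): mean = kθ, variance = kθ², so CV = 1/√k.
CV = 0.53, hence k = 1/CV² = 3.56.
Then θ = mean/k = 3530/3.56 = 992.

k ≈ 3.56, θ ≈ 992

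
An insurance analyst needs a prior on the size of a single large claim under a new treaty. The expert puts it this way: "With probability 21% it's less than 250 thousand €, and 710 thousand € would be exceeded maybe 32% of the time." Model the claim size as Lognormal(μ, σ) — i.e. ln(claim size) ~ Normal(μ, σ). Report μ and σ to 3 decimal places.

μ ≈ 6.182, σ ≈ 0.819

If T ~ Lognormal(μ,σ) then ln T ~ Normal(μ,σ), so the p-quantile of ln T is μ + z_p·σ.
ln(250) = 5.521 and ln(710) = 6.565; z_{0.21} = -0.8064, z_{0.68} = 0.4677.
σ = (6.565 − 5.521)/(0.4677 − (-0.8064)) = 0.819.
μ = 5.521 − (-0.8064)·0.819 = 6.182.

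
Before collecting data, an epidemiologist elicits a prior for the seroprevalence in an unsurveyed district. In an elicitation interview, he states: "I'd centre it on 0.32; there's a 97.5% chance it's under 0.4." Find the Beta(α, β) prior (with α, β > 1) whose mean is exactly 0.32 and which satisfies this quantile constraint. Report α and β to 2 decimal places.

α ≈ 44.02, β ≈ 93.54

With mean 0.32 fixed, write α = 0.32s, β = 0.68s where s = α+β.
Need P(θ < 0.4) = 0.975 under Beta(0.32s, 0.68s). Normal approximation: (q−m)/√(m(1−m)/s) ≈ z_{0.975} = 1.96, so s ≈ 0.32·0.68·(1.96)²/(0.4−0.32)² = 130.6.
At s = 130.6: P(θ<0.4) ≈ 0.972. Adjusting to match 0.975 gives s ≈ 137.56.
So α = 0.32·137.56 ≈ 44.02, β = 0.68·137.56 ≈ 93.54.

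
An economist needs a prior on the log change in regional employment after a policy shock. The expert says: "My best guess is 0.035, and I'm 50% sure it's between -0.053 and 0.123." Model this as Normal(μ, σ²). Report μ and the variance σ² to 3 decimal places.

A symmetric 50% interval runs μ ± z·σ with z = 0.6745.
Half-width = 0.088, so σ = 0.088/0.6745 = 0.1305 and σ² = 0.017.
μ is the stated best guess, 0.035.

μ = 0.035, σ² = 0.017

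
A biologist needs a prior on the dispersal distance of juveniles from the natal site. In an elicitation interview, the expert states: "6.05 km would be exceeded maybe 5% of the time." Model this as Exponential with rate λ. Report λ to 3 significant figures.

λ ≈ 0.495

P(T > 6.05) = e^(−λ·6.05) = 0.05, so λ = −ln(0.05)/6.05 = 0.495.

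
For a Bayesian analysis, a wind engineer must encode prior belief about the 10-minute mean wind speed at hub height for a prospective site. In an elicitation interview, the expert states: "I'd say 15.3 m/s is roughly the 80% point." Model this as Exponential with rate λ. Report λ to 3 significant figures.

P(T < 15.3) = 1 − e^(−λ·15.3) = 0.8, so λ = −ln(1−0.8)/15.3 = −ln(0.2)/15.3 = 0.105.

λ ≈ 0.105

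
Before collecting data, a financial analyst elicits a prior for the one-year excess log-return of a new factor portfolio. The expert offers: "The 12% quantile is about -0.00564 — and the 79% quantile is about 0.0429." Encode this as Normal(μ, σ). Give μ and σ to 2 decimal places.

μ = 0.02, σ = 0.02

For Normal(μ,σ), the p-quantile is μ + z_p·σ. Here z_{0.12} = -1.175, z_{0.79} = 0.8064.
So -0.00564 = μ − 1.175σ and 0.0429 = μ + 0.8064σ.
Subtracting: σ = (0.0429 − -0.00564)/(0.8064 − (-1.175)) = 0.02.
Then μ = -0.00564 − (-1.175)·0.02 = 0.02.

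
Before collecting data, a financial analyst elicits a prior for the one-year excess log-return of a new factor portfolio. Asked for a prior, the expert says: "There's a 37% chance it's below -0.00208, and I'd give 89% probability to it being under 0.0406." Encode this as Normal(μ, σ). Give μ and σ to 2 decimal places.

For Normal(μ,σ), the p-quantile is μ + z_p·σ. Here z_{0.37} = -0.3319, z_{0.89} = 1.227.
So -0.00208 = μ − 0.3319σ and 0.0406 = μ + 1.227σ.
Subtracting: σ = (0.0406 − -0.00208)/(1.227 − (-0.3319)) = 0.03.
Then μ = -0.00208 − (-0.3319)·0.03 = 0.01.

μ = 0.01, σ = 0.03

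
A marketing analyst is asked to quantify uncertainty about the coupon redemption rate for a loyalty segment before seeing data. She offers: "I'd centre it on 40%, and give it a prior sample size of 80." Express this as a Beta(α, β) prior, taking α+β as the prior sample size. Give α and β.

Under the effective-sample-size interpretation, Beta(α, β) has prior mean α/(α+β) and prior sample size α+β.
So α+β = 80 and α/(α+β) = 0.4, giving α = 0.4·80 = 32 and β = 80 − 32 = 48.

α = 32, β = 48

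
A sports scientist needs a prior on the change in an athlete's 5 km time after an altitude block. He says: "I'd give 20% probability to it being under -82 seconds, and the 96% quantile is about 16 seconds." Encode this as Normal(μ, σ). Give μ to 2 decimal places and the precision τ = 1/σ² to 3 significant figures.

μ = -50.18, τ = 0.0007

For Normal(μ,σ), the p-quantile is μ + z_p·σ. Here z_{0.2} = -0.8416, z_{0.96} = 1.751.
So -82 = μ − 0.8416σ and 16 = μ + 1.751σ.
Subtracting: σ = (16 − -82)/(1.751 − (-0.8416)) = 37.80.
Then μ = -82 − (-0.8416)·37.80 = -50.18.
Precision τ = 1/σ² = 1/37.8² = 0.0007.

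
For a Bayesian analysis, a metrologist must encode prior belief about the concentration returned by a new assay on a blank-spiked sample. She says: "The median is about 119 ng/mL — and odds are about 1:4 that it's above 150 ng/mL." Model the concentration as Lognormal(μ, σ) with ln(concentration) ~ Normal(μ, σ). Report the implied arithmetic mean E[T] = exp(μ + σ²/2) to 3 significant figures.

E[T] ≈ 124 ng/mL

If T ~ Lognormal(μ,σ) then ln T ~ Normal(μ,σ), so the p-quantile of ln T is μ + z_p·σ.
ln(119) = 4.779 and ln(150) = 5.011; z_{0.5} = 0, z_{0.8} = 0.8416.
σ = (5.011 − 4.779)/(0.8416 − (0)) = 0.275.
μ = 4.779 − (0)·0.275 = 4.779.
E[T] = exp(μ + σ²/2) = exp(4.779 + 0.0378) = 124 ng/mL.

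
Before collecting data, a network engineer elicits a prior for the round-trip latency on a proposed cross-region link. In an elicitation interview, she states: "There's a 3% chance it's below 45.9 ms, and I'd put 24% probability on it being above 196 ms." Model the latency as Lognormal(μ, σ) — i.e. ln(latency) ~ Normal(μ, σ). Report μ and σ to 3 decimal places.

If T ~ Lognormal(μ,σ) then ln T ~ Normal(μ,σ), so the p-quantile of ln T is μ + z_p·σ.
ln(45.9) = 3.826 and ln(196) = 5.278; z_{0.03} = -1.881, z_{0.76} = 0.7063.
σ = (5.278 − 3.826)/(0.7063 − (-1.881)) = 0.561.
μ = 3.826 − (-1.881)·0.561 = 4.882.

μ ≈ 4.882, σ ≈ 0.561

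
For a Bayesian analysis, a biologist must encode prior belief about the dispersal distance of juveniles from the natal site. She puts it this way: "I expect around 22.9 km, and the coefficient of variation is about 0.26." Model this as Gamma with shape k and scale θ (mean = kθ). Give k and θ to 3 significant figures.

k ≈ 14.8, θ ≈ 1.55

For Gamma(k, scale θ): mean = kθ, variance = kθ², so CV = 1/√k.
CV = 0.26, hence k = 1/CV² = 14.8.
Then θ = mean/k = 22.9/14.8 = 1.55.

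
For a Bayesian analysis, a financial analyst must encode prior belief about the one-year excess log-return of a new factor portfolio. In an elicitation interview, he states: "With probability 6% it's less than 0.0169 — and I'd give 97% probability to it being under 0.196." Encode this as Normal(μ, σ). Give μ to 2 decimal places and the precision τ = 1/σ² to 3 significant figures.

The p-quantile of Normal(μ,σ) is μ + z_p·σ, with z_{0.06} = -1.555 and z_{0.97} = 1.881.
Eliminate σ: μ = (z₂·x₁ − z₁·x₂)/(z₂ − z₁) = (1.881·0.0169 − (-1.555)·0.196)/3.436 = 0.10.
Then σ = (x₂ − x₁)/(z₂ − z₁) = (0.196 − 0.0169)/3.436 = 0.05.
Precision τ = 1/σ² = 1/0.05213² = 368.

μ = 0.10, τ = 368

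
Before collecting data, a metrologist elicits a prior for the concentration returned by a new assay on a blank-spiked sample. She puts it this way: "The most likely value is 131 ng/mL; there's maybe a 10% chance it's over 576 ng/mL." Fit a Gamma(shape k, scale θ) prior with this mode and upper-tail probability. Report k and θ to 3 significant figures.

k ≈ 1.82, θ ≈ 159

Gamma(k,θ) with k>1 has mode (k−1)θ, so θ = 131/(k−1).
Need P(X < 576) = 0.9 with θ tied to k this way. Start at k = 2, θ = 131: P(X<576) ≈ 0.934.
Too high — lower k to spread out. Iterating converges to k ≈ 1.82.
Then θ = 131/(1.82−1) ≈ 159.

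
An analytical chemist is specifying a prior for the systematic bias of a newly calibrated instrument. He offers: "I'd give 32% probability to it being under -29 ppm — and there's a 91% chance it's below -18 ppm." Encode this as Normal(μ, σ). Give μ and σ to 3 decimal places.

μ = -26.155, σ = 6.083

The p-quantile of Normal(μ,σ) is μ + z_p·σ, with z_{0.32} = -0.4677 and z_{0.91} = 1.341.
Eliminate σ: μ = (z₂·x₁ − z₁·x₂)/(z₂ − z₁) = (1.341·-29 − (-0.4677)·-18)/1.808 = -26.155.
Then σ = (x₂ − x₁)/(z₂ − z₁) = (-18 − -29)/1.808 = 6.083.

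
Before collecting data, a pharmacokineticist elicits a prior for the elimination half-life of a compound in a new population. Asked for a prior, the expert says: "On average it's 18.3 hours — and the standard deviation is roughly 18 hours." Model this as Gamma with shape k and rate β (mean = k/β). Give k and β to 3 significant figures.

For Gamma(k, rate β): mean = k/β, variance = k/β², so CV = 1/√k.
CV = SD/mean = 18/18.3 = 0.9836, hence k = 1/CV² = 1.03.
Then β = k/mean = 1.03/18.3 = 0.0565.

k ≈ 1.03, β ≈ 0.0565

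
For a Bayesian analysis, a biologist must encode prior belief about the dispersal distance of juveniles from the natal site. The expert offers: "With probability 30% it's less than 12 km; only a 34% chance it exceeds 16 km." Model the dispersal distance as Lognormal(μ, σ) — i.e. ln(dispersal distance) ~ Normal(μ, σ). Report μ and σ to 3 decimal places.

μ ≈ 2.646, σ ≈ 0.307

If T ~ Lognormal(μ,σ) then ln T ~ Normal(μ,σ), so the p-quantile of ln T is μ + z_p·σ.
ln(12) = 2.485 and ln(16) = 2.773; z_{0.3} = -0.5244, z_{0.66} = 0.4125.
σ = (2.773 − 2.485)/(0.4125 − (-0.5244)) = 0.307.
μ = 2.485 − (-0.5244)·0.307 = 2.646.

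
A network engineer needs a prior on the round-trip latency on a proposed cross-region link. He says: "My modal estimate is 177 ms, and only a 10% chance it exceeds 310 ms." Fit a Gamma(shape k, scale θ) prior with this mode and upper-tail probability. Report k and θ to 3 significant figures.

k ≈ 7.05, θ ≈ 29.3

Gamma(k,θ) with k>1 has mode (k−1)θ, so θ = 177/(k−1).
Need P(X < 310) = 0.9 with θ tied to k this way. Start at k = 2, θ = 177: P(X<310) ≈ 0.523.
Too low — raise k to concentrate. Iterating converges to k ≈ 7.05.
Then θ = 177/(7.05−1) ≈ 29.3.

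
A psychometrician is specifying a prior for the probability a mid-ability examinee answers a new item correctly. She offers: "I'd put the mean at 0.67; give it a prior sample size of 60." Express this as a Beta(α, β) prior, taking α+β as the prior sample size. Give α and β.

Under the effective-sample-size interpretation, Beta(α, β) has prior mean α/(α+β) and prior sample size α+β.
So α+β = 60 and α/(α+β) = 0.67, giving α = 0.67·60 = 40.2 and β = 60 − 40.2 = 19.8.

α = 40.2, β = 19.8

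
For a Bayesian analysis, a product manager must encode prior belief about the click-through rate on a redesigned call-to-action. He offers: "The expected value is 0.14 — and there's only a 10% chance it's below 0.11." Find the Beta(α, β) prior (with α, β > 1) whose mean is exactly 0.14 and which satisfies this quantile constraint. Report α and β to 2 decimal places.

α ≈ 29.06, β ≈ 178.49

With mean 0.14 fixed, write α = 0.14s, β = 0.86s where s = α+β.
Need P(θ < 0.11) = 0.1 under Beta(0.14s, 0.86s). Normal approximation: (q−m)/√(m(1−m)/s) ≈ z_{0.1} = -1.28, so s ≈ 0.14·0.86·(-1.28)²/(0.11−0.14)² = 219.7.
At s = 219.7: P(θ<0.11) ≈ 0.093. Adjusting to match 0.1 gives s ≈ 207.54.
So α = 0.14·207.54 ≈ 29.06, β = 0.86·207.54 ≈ 178.49.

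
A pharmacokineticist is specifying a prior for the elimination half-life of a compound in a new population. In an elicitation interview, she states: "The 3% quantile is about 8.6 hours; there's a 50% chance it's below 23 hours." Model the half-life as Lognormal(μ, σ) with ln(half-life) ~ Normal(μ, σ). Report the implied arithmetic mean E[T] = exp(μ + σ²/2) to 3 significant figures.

If T ~ Lognormal(μ,σ) then ln T ~ Normal(μ,σ), so the p-quantile of ln T is μ + z_p·σ.
ln(8.6) = 2.152 and ln(23) = 3.135; z_{0.03} = -1.881, z_{0.5} = 0.
σ = (3.135 − 2.152)/(0 − (-1.881)) = 0.523.
μ = 2.152 − (-1.881)·0.523 = 3.135.
E[T] = exp(μ + σ²/2) = exp(3.135 + 0.1368) = 26.4 hours.

E[T] ≈ 26.4 hours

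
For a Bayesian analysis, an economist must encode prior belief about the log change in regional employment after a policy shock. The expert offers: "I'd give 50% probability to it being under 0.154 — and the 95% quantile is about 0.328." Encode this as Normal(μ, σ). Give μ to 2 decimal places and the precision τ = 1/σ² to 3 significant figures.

μ = 0.15, τ = 89.4

For Normal(μ,σ), the p-quantile is μ + z_p·σ. Here z_{0.5} = 0, z_{0.95} = 1.645.
So 0.154 = μ + 0σ and 0.328 = μ + 1.645σ.
Subtracting: σ = (0.328 − 0.154)/(1.645 − (0)) = 0.11.
Then μ = 0.154 − (0)·0.11 = 0.15.
Precision τ = 1/σ² = 1/0.1058² = 89.4.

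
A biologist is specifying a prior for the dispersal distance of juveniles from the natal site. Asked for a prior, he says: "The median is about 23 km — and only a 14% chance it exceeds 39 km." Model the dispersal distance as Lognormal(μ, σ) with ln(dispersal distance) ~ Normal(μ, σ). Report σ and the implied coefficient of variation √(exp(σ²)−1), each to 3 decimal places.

If T ~ Lognormal(μ,σ) then ln T ~ Normal(μ,σ), so the p-quantile of ln T is μ + z_p·σ.
ln(23) = 3.135 and ln(39) = 3.664; z_{0.5} = 0, z_{0.86} = 1.08.
σ = (3.664 − 3.135)/(1.08 − (0)) = 0.489.
μ = 3.135 − (0)·0.489 = 3.135.
CV = √(exp(σ²)−1) = √(exp(0.2389)−1) = 0.520.

σ ≈ 0.489, CV ≈ 0.520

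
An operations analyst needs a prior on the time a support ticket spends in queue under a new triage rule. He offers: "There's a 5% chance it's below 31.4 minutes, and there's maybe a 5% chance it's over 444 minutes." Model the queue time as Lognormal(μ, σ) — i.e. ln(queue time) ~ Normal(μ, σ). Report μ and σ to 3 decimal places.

If T ~ Lognormal(μ,σ) then ln T ~ Normal(μ,σ), so the p-quantile of ln T is μ + z_p·σ.
ln(31.4) = 3.447 and ln(444) = 6.096; z_{0.05} = -1.645, z_{0.95} = 1.645.
σ = (6.096 − 3.447)/(1.645 − (-1.645)) = 0.805.
μ = 3.447 − (-1.645)·0.805 = 4.771.

μ ≈ 4.771, σ ≈ 0.805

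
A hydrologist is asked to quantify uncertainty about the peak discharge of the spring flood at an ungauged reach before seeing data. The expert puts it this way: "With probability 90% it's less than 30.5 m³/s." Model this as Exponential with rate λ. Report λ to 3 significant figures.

P(T < 30.5) = 1 − e^(−λ·30.5) = 0.9, so λ = −ln(1−0.9)/30.5 = −ln(0.1)/30.5 = 0.0755.

λ ≈ 0.0755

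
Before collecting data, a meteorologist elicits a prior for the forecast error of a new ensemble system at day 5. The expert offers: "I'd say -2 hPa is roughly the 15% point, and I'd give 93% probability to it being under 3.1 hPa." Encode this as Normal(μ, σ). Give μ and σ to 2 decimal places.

For Normal(μ,σ), the p-quantile is μ + z_p·σ. Here z_{0.15} = -1.036, z_{0.93} = 1.476.
So -2 = μ − 1.036σ and 3.1 = μ + 1.476σ.
Subtracting: σ = (3.1 − -2)/(1.476 − (-1.036)) = 2.03.
Then μ = -2 − (-1.036)·2.03 = 0.10.

μ = 0.10, σ = 2.03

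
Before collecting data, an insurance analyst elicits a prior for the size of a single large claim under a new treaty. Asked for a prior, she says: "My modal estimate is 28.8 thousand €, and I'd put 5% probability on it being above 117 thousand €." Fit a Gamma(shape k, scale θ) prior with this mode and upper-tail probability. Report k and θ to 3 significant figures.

k ≈ 2.28, θ ≈ 22.6

Gamma(k,θ) with k>1 has mode (k−1)θ, so θ = 28.8/(k−1).
Need P(X < 117) = 0.95 with θ tied to k this way. Start at k = 2, θ = 28.8: P(X<117) ≈ 0.913.
Too low — raise k to concentrate. Iterating converges to k ≈ 2.28.
Then θ = 28.8/(2.28−1) ≈ 22.6.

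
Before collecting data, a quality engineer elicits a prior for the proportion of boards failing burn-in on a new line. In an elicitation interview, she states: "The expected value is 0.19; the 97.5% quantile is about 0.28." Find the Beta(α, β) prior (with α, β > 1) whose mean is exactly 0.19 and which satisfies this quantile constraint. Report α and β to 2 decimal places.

With mean 0.19 fixed, write α = 0.19s, β = 0.81s where s = α+β.
Need P(θ < 0.28) = 0.975 under Beta(0.19s, 0.81s). Normal approximation: (q−m)/√(m(1−m)/s) ≈ z_{0.975} = 1.96, so s ≈ 0.19·0.81·(1.96)²/(0.28−0.19)² = 73.0.
At s = 73.0: P(θ<0.28) ≈ 0.967. Adjusting to match 0.975 gives s ≈ 83.92.
So α = 0.19·83.92 ≈ 15.94, β = 0.81·83.92 ≈ 67.97.

α ≈ 15.94, β ≈ 67.97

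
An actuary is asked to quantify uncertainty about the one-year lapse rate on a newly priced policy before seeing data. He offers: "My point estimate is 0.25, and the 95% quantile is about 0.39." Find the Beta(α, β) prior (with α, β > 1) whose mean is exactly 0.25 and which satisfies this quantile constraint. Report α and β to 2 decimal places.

With mean 0.25 fixed, write α = 0.25s, β = 0.75s where s = α+β.
Need P(θ < 0.39) = 0.95 under Beta(0.25s, 0.75s). Normal approximation: (q−m)/√(m(1−m)/s) ≈ z_{0.95} = 1.64, so s ≈ 0.25·0.75·(1.64)²/(0.39−0.25)² = 25.9.
At s = 25.9: P(θ<0.39) ≈ 0.941. Adjusting to match 0.95 gives s ≈ 28.82.
So α = 0.25·28.82 ≈ 7.20, β = 0.75·28.82 ≈ 21.61.

α ≈ 7.20, β ≈ 21.61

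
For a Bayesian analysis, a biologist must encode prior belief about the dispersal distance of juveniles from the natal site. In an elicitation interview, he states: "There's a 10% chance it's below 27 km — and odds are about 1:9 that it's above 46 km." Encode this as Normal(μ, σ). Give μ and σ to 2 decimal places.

The p-quantile of Normal(μ,σ) is μ + z_p·σ, with z_{0.1} = -1.282 and z_{0.9} = 1.282.
Eliminate σ: μ = (z₂·x₁ − z₁·x₂)/(z₂ − z₁) = (1.282·27 − (-1.282)·46)/2.563 = 36.50.
Then σ = (x₂ − x₁)/(z₂ − z₁) = (46 − 27)/2.563 = 7.41.

μ = 36.50, σ = 7.41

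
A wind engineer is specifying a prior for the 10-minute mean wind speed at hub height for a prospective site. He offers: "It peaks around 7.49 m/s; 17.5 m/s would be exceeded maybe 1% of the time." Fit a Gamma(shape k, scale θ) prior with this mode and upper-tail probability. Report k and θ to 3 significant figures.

k ≈ 7.61, θ ≈ 1.13

Gamma(k,θ) with k>1 has mode (k−1)θ, so θ = 7.49/(k−1).
Need P(X < 17.5) = 0.99 with θ tied to k this way. Start at k = 2, θ = 7.49: P(X<17.5) ≈ 0.677.
Too low — raise k to concentrate. Iterating converges to k ≈ 7.61.
Then θ = 7.49/(7.61−1) ≈ 1.13.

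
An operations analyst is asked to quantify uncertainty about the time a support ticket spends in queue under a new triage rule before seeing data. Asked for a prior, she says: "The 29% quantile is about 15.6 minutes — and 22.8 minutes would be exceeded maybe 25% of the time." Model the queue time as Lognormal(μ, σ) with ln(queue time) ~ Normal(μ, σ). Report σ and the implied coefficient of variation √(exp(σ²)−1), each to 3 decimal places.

If T ~ Lognormal(μ,σ) then ln T ~ Normal(μ,σ), so the p-quantile of ln T is μ + z_p·σ.
ln(15.6) = 2.747 and ln(22.8) = 3.127; z_{0.29} = -0.5534, z_{0.75} = 0.6745.
σ = (3.127 − 2.747)/(0.6745 − (-0.5534)) = 0.309.
μ = 2.747 − (-0.5534)·0.309 = 2.918.
CV = √(exp(σ²)−1) = √(exp(0.0955)−1) = 0.317.

σ ≈ 0.309, CV ≈ 0.317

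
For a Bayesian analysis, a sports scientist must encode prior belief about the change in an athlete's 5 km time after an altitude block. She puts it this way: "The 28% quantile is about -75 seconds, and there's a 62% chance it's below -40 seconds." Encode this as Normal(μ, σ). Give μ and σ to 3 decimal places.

The p-quantile of Normal(μ,σ) is μ + z_p·σ, with z_{0.28} = -0.5828 and z_{0.62} = 0.3055.
Eliminate σ: μ = (z₂·x₁ − z₁·x₂)/(z₂ − z₁) = (0.3055·-75 − (-0.5828)·-40)/0.8883 = -52.036.
Then σ = (x₂ − x₁)/(z₂ − z₁) = (-40 − -75)/0.8883 = 39.400.

μ = -52.036, σ = 39.400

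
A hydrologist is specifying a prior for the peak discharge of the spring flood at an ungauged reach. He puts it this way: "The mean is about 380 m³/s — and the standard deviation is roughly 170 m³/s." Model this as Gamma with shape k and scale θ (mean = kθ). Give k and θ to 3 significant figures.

For Gamma(k, scale θ): mean = kθ, variance = kθ², so CV = 1/√k.
CV = SD/mean = 170/380 = 0.4474, hence k = 1/CV² = 5.
Then θ = mean/k = 380/5 = 76.1.

k ≈ 5, θ ≈ 76.1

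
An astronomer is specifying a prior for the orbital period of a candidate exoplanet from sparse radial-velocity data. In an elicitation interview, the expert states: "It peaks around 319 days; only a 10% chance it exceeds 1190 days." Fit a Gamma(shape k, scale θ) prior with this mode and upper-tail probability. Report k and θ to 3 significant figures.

k ≈ 2.07, θ ≈ 298

Gamma(k,θ) with k>1 has mode (k−1)θ, so θ = 319/(k−1).
Need P(X < 1190) = 0.9 with θ tied to k this way. Start at k = 2, θ = 319: P(X<1190) ≈ 0.887.
Too low — raise k to concentrate. Iterating converges to k ≈ 2.07.
Then θ = 319/(2.07−1) ≈ 298.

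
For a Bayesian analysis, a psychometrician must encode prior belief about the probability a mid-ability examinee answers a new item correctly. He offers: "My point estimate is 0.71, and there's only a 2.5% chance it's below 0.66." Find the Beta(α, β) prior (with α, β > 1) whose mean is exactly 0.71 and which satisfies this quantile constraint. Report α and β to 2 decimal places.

With mean 0.71 fixed, write α = 0.71s, β = 0.29s where s = α+β.
Need P(θ < 0.66) = 0.025 under Beta(0.71s, 0.29s). Normal approximation: (q−m)/√(m(1−m)/s) ≈ z_{0.025} = -1.96, so s ≈ 0.71·0.29·(-1.96)²/(0.66−0.71)² = 316.4.
At s = 316.4: P(θ<0.66) ≈ 0.028. Adjusting to match 0.025 gives s ≈ 330.60.
So α = 0.71·330.60 ≈ 234.73, β = 0.29·330.60 ≈ 95.87.

α ≈ 234.73, β ≈ 95.87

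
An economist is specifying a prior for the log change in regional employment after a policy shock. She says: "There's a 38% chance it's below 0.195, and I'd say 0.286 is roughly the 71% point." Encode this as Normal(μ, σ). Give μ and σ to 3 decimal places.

μ = 0.227, σ = 0.106

The p-quantile of Normal(μ,σ) is μ + z_p·σ, with z_{0.38} = -0.3055 and z_{0.71} = 0.5534.
Eliminate σ: μ = (z₂·x₁ − z₁·x₂)/(z₂ − z₁) = (0.5534·0.195 − (-0.3055)·0.286)/0.8589 = 0.227.
Then σ = (x₂ − x₁)/(z₂ − z₁) = (0.286 − 0.195)/0.8589 = 0.106.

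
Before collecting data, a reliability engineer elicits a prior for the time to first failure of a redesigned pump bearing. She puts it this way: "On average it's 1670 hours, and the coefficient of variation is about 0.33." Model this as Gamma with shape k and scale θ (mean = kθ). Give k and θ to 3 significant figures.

For Gamma(k, scale θ): mean = kθ, variance = kθ², so CV = 1/√k.
CV = 0.33, hence k = 1/CV² = 9.18.
Then θ = mean/k = 1670/9.18 = 182.

k ≈ 9.18, θ ≈ 182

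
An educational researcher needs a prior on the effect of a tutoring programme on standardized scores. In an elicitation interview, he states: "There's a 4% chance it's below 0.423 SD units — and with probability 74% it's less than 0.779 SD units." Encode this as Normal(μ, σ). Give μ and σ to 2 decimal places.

For Normal(μ,σ), the p-quantile is μ + z_p·σ. Here z_{0.04} = -1.751, z_{0.74} = 0.6433.
So 0.423 = μ − 1.751σ and 0.779 = μ + 0.6433σ.
Subtracting: σ = (0.779 − 0.423)/(0.6433 − (-1.751)) = 0.15.
Then μ = 0.423 − (-1.751)·0.15 = 0.68.

μ = 0.68, σ = 0.15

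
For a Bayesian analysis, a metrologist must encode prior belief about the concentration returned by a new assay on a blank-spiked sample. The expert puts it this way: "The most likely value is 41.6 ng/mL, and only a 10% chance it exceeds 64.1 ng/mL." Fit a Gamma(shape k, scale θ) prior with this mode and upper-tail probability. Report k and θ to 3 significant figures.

Gamma(k,θ) with k>1 has mode (k−1)θ, so θ = 41.6/(k−1).
Need P(X < 64.1) = 0.9 with θ tied to k this way. Start at k = 2, θ = 41.6: P(X<64.1) ≈ 0.456.
Too low — raise k to concentrate. Iterating converges to k ≈ 11.
Then θ = 41.6/(11−1) ≈ 4.16.

k ≈ 11, θ ≈ 4.16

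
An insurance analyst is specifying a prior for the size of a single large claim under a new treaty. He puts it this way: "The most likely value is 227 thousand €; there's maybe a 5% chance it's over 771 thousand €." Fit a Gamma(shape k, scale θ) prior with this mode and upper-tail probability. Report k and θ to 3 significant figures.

k ≈ 2.74, θ ≈ 131

Gamma(k,θ) with k>1 has mode (k−1)θ, so θ = 227/(k−1).
Need P(X < 771) = 0.95 with θ tied to k this way. Start at k = 2, θ = 227: P(X<771) ≈ 0.853.
Too low — raise k to concentrate. Iterating converges to k ≈ 2.74.
Then θ = 227/(2.74−1) ≈ 131.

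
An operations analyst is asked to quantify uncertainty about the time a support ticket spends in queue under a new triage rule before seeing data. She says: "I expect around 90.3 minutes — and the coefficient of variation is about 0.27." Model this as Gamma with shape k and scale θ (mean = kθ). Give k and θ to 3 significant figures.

k ≈ 13.7, θ ≈ 6.58

For Gamma(k, scale θ): mean = kθ, variance = kθ², so CV = 1/√k.
CV = 0.27, hence k = 1/CV² = 13.7.
Then θ = mean/k = 90.3/13.7 = 6.58.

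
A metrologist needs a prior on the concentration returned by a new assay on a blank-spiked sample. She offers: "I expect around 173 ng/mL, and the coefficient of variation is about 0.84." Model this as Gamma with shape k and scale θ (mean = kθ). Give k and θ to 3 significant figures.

k ≈ 1.42, θ ≈ 122

For Gamma(k, scale θ): mean = kθ, variance = kθ², so CV = 1/√k.
CV = 0.84, hence k = 1/CV² = 1.42.
Then θ = mean/k = 173/1.42 = 122.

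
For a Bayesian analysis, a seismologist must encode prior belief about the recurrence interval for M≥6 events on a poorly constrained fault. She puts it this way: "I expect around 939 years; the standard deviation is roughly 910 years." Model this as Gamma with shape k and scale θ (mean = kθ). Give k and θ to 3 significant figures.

k ≈ 1.06, θ ≈ 882

For Gamma(k, scale θ): mean = kθ, variance = kθ², so CV = 1/√k.
CV = SD/mean = 910/939 = 0.9691, hence k = 1/CV² = 1.06.
Then θ = mean/k = 939/1.06 = 882.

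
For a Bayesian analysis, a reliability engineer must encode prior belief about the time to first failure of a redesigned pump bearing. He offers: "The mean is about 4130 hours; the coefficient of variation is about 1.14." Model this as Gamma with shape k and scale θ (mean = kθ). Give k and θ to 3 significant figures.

For Gamma(k, scale θ): mean = kθ, variance = kθ², so CV = 1/√k.
CV = 1.14, hence k = 1/CV² = 0.769.
Then θ = mean/k = 4130/0.769 = 5370.

k ≈ 0.769, θ ≈ 5370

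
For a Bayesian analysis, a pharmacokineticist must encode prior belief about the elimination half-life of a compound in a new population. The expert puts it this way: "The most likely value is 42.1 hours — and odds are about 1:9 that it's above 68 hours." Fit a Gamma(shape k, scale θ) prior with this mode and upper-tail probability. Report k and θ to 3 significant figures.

k ≈ 9.18, θ ≈ 5.14

Gamma(k,θ) with k>1 has mode (k−1)θ, so θ = 42.1/(k−1).
Need P(X < 68) = 0.9 with θ tied to k this way. Start at k = 2, θ = 42.1: P(X<68) ≈ 0.480.
Too low — raise k to concentrate. Iterating converges to k ≈ 9.18.
Then θ = 42.1/(9.18−1) ≈ 5.14.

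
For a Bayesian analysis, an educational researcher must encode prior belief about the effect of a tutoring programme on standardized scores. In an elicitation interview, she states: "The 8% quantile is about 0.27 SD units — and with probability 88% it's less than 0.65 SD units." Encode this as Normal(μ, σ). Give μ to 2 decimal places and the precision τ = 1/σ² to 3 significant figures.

For Normal(μ,σ), the p-quantile is μ + z_p·σ. Here z_{0.08} = -1.405, z_{0.88} = 1.175.
So 0.27 = μ − 1.405σ and 0.65 = μ + 1.175σ.
Subtracting: σ = (0.65 − 0.27)/(1.175 − (-1.405)) = 0.15.
Then μ = 0.27 − (-1.405)·0.15 = 0.48.
Precision τ = 1/σ² = 1/0.1473² = 46.1.

μ = 0.48, τ = 46.1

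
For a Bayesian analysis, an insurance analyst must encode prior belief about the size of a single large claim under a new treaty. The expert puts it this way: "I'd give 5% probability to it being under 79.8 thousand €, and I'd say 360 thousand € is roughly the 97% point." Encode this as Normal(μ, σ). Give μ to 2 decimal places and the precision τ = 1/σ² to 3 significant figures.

The p-quantile of Normal(μ,σ) is μ + z_p·σ, with z_{0.05} = -1.645 and z_{0.97} = 1.881.
Eliminate σ: μ = (z₂·x₁ − z₁·x₂)/(z₂ − z₁) = (1.881·79.8 − (-1.645)·360)/3.526 = 210.52.
Then σ = (x₂ − x₁)/(z₂ − z₁) = (360 − 79.8)/3.526 = 79.47.
Precision τ = 1/σ² = 1/79.47² = 0.000158.

μ = 210.52, τ = 0.000158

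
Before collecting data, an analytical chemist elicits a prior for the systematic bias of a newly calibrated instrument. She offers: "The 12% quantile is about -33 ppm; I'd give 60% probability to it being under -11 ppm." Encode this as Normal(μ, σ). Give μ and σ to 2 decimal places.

μ = -14.90, σ = 15.40

The p-quantile of Normal(μ,σ) is μ + z_p·σ, with z_{0.12} = -1.175 and z_{0.6} = 0.2533.
Eliminate σ: μ = (z₂·x₁ − z₁·x₂)/(z₂ − z₁) = (0.2533·-33 − (-1.175)·-11)/1.428 = -14.90.
Then σ = (x₂ − x₁)/(z₂ − z₁) = (-11 − -33)/1.428 = 15.40.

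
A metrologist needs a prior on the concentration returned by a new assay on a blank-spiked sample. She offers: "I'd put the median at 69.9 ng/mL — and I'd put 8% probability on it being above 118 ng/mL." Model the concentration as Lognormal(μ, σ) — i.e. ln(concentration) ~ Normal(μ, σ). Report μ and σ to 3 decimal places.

If T ~ Lognormal(μ,σ) then ln T ~ Normal(μ,σ), so the p-quantile of ln T is μ + z_p·σ.
ln(69.9) = 4.247 and ln(118) = 4.771; z_{0.5} = 0, z_{0.92} = 1.405.
σ = (4.771 − 4.247)/(1.405 − (0)) = 0.373.
μ = 4.247 − (0)·0.373 = 4.247.

μ ≈ 4.247, σ ≈ 0.373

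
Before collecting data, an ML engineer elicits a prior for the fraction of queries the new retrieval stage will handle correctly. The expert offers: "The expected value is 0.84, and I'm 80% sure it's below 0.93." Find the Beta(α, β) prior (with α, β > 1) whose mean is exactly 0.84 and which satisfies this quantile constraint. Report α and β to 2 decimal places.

α ≈ 9.93, β ≈ 1.89

With mean 0.84 fixed, write α = 0.84s, β = 0.16s where s = α+β.
Need P(θ < 0.93) = 0.8 under Beta(0.84s, 0.16s). Normal approximation: (q−m)/√(m(1−m)/s) ≈ z_{0.8} = 0.842, so s ≈ 0.84·0.16·(0.842)²/(0.93−0.84)² = 11.8.
At s = 11.8: P(θ<0.93) ≈ 0.799. Adjusting to match 0.8 gives s ≈ 11.82.
So α = 0.84·11.82 ≈ 9.93, β = 0.16·11.82 ≈ 1.89.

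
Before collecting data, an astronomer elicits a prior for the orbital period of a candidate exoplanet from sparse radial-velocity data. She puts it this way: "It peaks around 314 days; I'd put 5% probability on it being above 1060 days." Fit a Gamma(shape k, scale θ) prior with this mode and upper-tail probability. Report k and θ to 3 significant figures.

Gamma(k,θ) with k>1 has mode (k−1)θ, so θ = 314/(k−1).
Need P(X < 1060) = 0.95 with θ tied to k this way. Start at k = 2, θ = 314: P(X<1060) ≈ 0.850.
Too low — raise k to concentrate. Iterating converges to k ≈ 2.76.
Then θ = 314/(2.76−1) ≈ 179.

k ≈ 2.76, θ ≈ 179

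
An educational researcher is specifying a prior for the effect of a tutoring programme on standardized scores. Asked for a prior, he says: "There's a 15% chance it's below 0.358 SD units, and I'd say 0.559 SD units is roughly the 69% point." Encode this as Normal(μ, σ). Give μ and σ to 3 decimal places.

The p-quantile of Normal(μ,σ) is μ + z_p·σ, with z_{0.15} = -1.036 and z_{0.69} = 0.4959.
Eliminate σ: μ = (z₂·x₁ − z₁·x₂)/(z₂ − z₁) = (0.4959·0.358 − (-1.036)·0.559)/1.532 = 0.494.
Then σ = (x₂ − x₁)/(z₂ − z₁) = (0.559 − 0.358)/1.532 = 0.131.

μ = 0.494, σ = 0.131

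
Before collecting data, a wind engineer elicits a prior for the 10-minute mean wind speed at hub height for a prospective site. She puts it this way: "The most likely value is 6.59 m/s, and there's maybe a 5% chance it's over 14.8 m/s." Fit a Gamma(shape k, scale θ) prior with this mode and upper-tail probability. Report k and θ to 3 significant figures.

k ≈ 5.2, θ ≈ 1.57

Gamma(k,θ) with k>1 has mode (k−1)θ, so θ = 6.59/(k−1).
Need P(X < 14.8) = 0.95 with θ tied to k this way. Start at k = 2, θ = 6.59: P(X<14.8) ≈ 0.656.
Too low — raise k to concentrate. Iterating converges to k ≈ 5.2.
Then θ = 6.59/(5.2−1) ≈ 1.57.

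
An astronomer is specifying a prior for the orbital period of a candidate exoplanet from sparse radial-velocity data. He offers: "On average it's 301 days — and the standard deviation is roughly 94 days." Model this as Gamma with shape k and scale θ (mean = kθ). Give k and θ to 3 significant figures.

For Gamma(k, scale θ): mean = kθ, variance = kθ², so CV = 1/√k.
CV = SD/mean = 94/301 = 0.3123, hence k = 1/CV² = 10.3.
Then θ = mean/k = 301/10.3 = 29.4.

k ≈ 10.3, θ ≈ 29.4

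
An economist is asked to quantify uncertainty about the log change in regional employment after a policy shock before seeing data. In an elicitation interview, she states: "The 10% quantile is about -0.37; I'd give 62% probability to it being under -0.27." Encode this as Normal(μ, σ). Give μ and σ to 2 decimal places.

μ = -0.29, σ = 0.06

The p-quantile of Normal(μ,σ) is μ + z_p·σ, with z_{0.1} = -1.282 and z_{0.62} = 0.3055.
Eliminate σ: μ = (z₂·x₁ − z₁·x₂)/(z₂ − z₁) = (0.3055·-0.37 − (-1.282)·-0.27)/1.587 = -0.29.
Then σ = (x₂ − x₁)/(z₂ − z₁) = (-0.27 − -0.37)/1.587 = 0.06.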